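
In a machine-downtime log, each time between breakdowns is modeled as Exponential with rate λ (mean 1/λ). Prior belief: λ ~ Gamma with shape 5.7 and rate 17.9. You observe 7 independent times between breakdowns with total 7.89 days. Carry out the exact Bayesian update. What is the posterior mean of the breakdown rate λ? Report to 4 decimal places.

With a Gamma(shape α, rate β) prior on the exponential rate λ, the posterior after n observations with total T = Σxᵢ is Gamma(α+n, β+T).
Posterior: Gamma(5.7+7, 17.9+7.89) = Gamma(12.7, 25.79).
Posterior mean of λ = α/β = 12.7/25.79 = 0.4924.

0.4924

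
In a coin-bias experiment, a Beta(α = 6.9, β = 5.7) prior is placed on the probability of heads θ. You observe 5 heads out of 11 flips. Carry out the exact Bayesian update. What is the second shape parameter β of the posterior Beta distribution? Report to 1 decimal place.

11.7

The Beta prior is conjugate to a Binomial/Bernoulli likelihood; the update adds successes to α and failures to β.
Posterior: Beta(α+k, β+n−k) = Beta(6.9+5, 5.7+6) = Beta(11.9, 11.7).
Posterior β = 11.7.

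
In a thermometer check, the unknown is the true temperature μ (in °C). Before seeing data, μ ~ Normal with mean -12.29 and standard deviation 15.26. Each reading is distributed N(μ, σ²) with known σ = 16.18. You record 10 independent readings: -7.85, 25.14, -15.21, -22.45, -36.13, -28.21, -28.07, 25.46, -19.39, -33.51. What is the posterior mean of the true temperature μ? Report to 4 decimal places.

-13.8470

For Normal data with known variance σ², a Normal(μ₀, σ₀²) prior on μ is conjugate. Posterior precision = 1/σ₀² + n/σ²; posterior mean is the precision-weighted average of μ₀ and x̄.
Σxᵢ = (-7.85) + 25.14 + (-15.21) + (-22.45) + (-36.13) + (-28.21) + (-28.07) + 25.46 + (-19.39) + (-33.51) = -140.22, so n·x̄ = -140.22.
σ₀² = 15.26² = 232.8676, σ² = 16.18² = 261.7924; σ² + n·σ₀² = 261.7924 + 10·232.8676 = 2590.4684.
Posterior mean = (μ₀/σ₀² + n·x̄/σ²)/(1/σ₀² + n/σ²) = (σ²·μ₀ + σ₀²·n·x̄)/(σ² + n·σ₀²) = (261.7924·(-12.29) + 232.8676·(-140.22))/2590.4684 = -35870.123468/2590.4684 = -13.8470.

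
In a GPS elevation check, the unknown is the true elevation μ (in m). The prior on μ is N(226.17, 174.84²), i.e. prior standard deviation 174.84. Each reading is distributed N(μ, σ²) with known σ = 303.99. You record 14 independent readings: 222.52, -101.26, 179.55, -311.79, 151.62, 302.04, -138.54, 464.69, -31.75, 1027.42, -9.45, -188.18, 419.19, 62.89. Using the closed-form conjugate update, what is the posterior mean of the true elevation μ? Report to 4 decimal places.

For Normal data with known variance σ², a Normal(μ₀, σ₀²) prior on μ is conjugate. Posterior precision = 1/σ₀² + n/σ²; posterior mean is the precision-weighted average of μ₀ and x̄.
Σxᵢ = 222.52 + (-101.26) + 179.55 + (-311.79) + 151.62 + 302.04 + (-138.54) + 464.69 + (-31.75) + 1027.42 + (-9.45) + (-188.18) + 419.19 + 62.89 = 2048.95, so n·x̄ = 2048.95.
σ₀² = 174.84² = 30569.0256, σ² = 303.99² = 92409.9201; σ² + n·σ₀² = 92409.9201 + 14·30569.0256 = 520376.2785.
Posterior mean = (μ₀/σ₀² + n·x̄/σ²)/(1/σ₀² + n/σ²) = (σ²·μ₀ + σ₀²·n·x̄)/(σ² + n·σ₀²) = (92409.9201·226.17 + 30569.0256·2048.95)/520376.2785 = 83534756.632137/520376.2785 = 160.5276.

160.5276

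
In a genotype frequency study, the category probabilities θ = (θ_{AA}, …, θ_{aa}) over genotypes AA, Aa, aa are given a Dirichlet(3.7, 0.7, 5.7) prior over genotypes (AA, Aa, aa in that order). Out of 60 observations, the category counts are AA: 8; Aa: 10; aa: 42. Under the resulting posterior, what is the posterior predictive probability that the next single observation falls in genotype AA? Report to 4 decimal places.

0.1669

The Dirichlet prior is conjugate to the Multinomial likelihood: each posterior αⱼ = prior αⱼ + observed count nⱼ.
Posterior concentration: (11.7, 10.7, 47.7), total = 70.1.
P(next = AA | data) = α_{AA}/Σα = 0.1669.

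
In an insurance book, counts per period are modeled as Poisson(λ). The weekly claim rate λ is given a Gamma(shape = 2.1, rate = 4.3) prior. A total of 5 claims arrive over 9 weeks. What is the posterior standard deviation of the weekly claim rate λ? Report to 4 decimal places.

With a Gamma(shape α, rate β) prior, the Poisson likelihood is conjugate: the posterior is Gamma(α + ΣXᵢ, β + n).
Posterior: Gamma(α+S, β+n) = Gamma(2.1+5, 4.3+9) = Gamma(7.1, 13.3).
SD = √α/β = √7.1/13.3 = 0.2003.

0.2003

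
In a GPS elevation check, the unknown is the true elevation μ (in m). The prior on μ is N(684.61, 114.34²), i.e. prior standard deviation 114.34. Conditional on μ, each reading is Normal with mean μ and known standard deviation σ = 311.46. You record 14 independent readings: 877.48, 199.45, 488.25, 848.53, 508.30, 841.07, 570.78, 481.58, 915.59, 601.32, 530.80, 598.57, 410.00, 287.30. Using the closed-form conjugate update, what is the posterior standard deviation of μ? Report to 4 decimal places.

67.2964

For Normal data with known variance σ², a Normal(μ₀, σ₀²) prior on μ is conjugate. Posterior precision = 1/σ₀² + n/σ²; posterior mean is the precision-weighted average of μ₀ and x̄.
σ₀² = 114.34² = 13073.6356, σ² = 311.46² = 97007.3316; σ² + n·σ₀² = 97007.3316 + 14·13073.6356 = 280038.23.
Posterior precision = 1/σ₀² + n/σ² = 1/13073.6356 + 14/97007.3316 = (σ² + n·σ₀²)/(σ₀²σ²) = 280038.23/(13073.6356·97007.3316); posterior variance σₙ² = σ₀²σ²/(σ² + n·σ₀²) = 13073.6356·97007.3316/280038.23 = 4528.804884.
Posterior SD = √σₙ² = √(13073.6356·97007.3316/280038.23) = 67.2964.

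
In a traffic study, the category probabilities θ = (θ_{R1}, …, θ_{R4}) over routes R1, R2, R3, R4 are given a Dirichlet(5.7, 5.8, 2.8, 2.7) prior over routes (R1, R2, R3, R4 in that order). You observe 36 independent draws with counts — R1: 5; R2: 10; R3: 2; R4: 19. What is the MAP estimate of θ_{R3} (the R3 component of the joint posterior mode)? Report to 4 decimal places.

0.0776

The Dirichlet prior is conjugate to the Multinomial likelihood: each posterior αⱼ = prior αⱼ + observed count nⱼ.
Posterior concentration: (10.7, 15.8, 4.8, 21.7), total = 53.0.
Joint mode component: (α_{R3}−1)/(Σα−K) = 3.8/49.0 = 0.0776.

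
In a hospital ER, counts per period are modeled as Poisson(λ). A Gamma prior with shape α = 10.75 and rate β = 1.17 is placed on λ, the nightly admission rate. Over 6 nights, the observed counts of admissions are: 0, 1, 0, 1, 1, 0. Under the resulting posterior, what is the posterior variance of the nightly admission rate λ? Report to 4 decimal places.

0.2675

With a Gamma(shape α, rate β) prior, the Poisson likelihood is conjugate: the posterior is Gamma(α + ΣXᵢ, β + n).
Sum of counts S = 3 over n = 6 nights.
Posterior: Gamma(α+S, β+n) = Gamma(10.75+3, 1.17+6) = Gamma(13.75, 7.17).
Var = α/β² = 13.75/7.17² = 0.2675.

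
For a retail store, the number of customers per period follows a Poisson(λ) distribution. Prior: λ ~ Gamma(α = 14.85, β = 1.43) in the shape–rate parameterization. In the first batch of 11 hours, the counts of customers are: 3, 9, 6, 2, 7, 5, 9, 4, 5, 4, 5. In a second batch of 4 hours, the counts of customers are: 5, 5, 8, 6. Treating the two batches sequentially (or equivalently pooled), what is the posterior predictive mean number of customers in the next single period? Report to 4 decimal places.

5.9556

With a Gamma(shape α, rate β) prior, the Poisson likelihood is conjugate: the posterior is Gamma(α + ΣXᵢ, β + n).
Batch 1: sum of counts S = 59 over n = 11 hours.
After batch 1: Gamma(α+S, β+n) = Gamma(14.85+59, 1.43+11) = Gamma(73.85, 12.43).
Batch 2: sum of counts S = 24 over n = 4 hours.
After batch 2: Gamma(α+S, β+n) = Gamma(73.85+24, 12.43+4) = Gamma(97.85, 16.43).
The predictive distribution for one future period is NegBinom with mean α/β = 5.9556.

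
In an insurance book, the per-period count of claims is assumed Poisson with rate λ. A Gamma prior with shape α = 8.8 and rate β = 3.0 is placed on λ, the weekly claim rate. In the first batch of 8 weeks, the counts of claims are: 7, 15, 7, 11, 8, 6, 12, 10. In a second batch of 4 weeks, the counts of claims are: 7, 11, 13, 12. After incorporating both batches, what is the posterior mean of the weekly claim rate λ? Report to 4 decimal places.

With a Gamma(shape α, rate β) prior, the Poisson likelihood is conjugate: the posterior is Gamma(α + ΣXᵢ, β + n).
Batch 1: sum of counts S = 76 over n = 8 weeks.
After batch 1: Gamma(α+S, β+n) = Gamma(8.8+76, 3.0+8) = Gamma(84.8, 11.0).
Batch 2: sum of counts S = 43 over n = 4 weeks.
After batch 2: Gamma(α+S, β+n) = Gamma(84.8+43, 11.0+4) = Gamma(127.8, 15.0).
Posterior mean = α/β = 127.8/15.0 = 8.5200.

8.5200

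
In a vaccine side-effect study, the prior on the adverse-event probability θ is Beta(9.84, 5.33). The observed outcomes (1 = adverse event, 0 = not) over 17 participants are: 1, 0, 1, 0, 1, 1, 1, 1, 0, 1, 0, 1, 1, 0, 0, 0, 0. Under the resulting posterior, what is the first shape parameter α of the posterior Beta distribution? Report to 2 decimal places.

18.84

The Beta prior is conjugate to a Binomial/Bernoulli likelihood; the update adds successes to α and failures to β.
Posterior: Beta(α+k, β+n−k) = Beta(9.84+9, 5.33+8) = Beta(18.84, 13.33).
Posterior α = 18.84.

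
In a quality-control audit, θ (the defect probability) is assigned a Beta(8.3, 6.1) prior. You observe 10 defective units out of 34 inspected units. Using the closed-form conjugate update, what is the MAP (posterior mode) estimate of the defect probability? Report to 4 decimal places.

The Beta prior is conjugate to a Binomial/Bernoulli likelihood; the update adds successes to α and failures to β.
Posterior: Beta(α+k, β+n−k) = Beta(8.3+10, 6.1+24) = Beta(18.3, 30.1).
Mode of Beta(a,b) for a,b>1 is (a−1)/(a+b−2) = 17.3/46.4 = 0.3728.

0.3728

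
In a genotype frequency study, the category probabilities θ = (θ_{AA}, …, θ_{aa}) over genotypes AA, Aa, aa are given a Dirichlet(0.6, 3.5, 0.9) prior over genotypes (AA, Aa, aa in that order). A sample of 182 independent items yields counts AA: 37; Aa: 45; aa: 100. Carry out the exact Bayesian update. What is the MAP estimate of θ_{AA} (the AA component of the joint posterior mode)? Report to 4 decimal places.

0.1989

The Dirichlet prior is conjugate to the Multinomial likelihood: each posterior αⱼ = prior αⱼ + observed count nⱼ.
Posterior concentration: (37.6, 48.5, 100.9), total = 187.0.
Joint mode component: (α_{AA}−1)/(Σα−K) = 36.6/184.0 = 0.1989.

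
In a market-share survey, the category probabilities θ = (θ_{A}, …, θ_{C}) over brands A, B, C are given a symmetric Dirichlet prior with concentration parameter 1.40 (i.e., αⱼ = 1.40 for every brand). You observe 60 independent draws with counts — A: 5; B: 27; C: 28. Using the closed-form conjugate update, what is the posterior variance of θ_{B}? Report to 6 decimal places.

The Dirichlet prior is conjugate to the Multinomial likelihood: each posterior αⱼ = prior αⱼ + observed count nⱼ.
Posterior concentration: (6.40, 28.40, 29.40), total = 64.20.
Var[θ_j] = α_j(Σα−α_j)/((Σα)²(Σα+1)) = 28.40·35.80/(64.20²·65.20) = 0.003783.

0.003783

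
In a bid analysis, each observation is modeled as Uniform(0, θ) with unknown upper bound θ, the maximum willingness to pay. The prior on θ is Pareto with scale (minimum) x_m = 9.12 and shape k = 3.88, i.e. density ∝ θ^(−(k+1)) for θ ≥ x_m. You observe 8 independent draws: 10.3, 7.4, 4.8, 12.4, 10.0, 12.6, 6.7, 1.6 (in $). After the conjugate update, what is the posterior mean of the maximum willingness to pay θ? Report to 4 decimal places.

A Pareto(scale x_m, shape k) prior on the upper bound θ of Uniform(0, θ) is conjugate: posterior is Pareto(max(x_m, max xᵢ), k + n).
Sample maximum = 12.6; prior scale x_m = 9.12 → posterior scale = max = 12.60.
Posterior shape = 3.88 + 8 = 11.88.
E[θ|data] = k·x_m/(k−1) = 11.88·12.60/10.88 = 13.7581.

13.7581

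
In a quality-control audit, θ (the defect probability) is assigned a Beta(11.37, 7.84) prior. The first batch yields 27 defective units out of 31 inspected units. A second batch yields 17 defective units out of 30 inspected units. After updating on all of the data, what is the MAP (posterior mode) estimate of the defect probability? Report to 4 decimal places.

0.6952

The Beta prior is conjugate to a Binomial/Bernoulli likelihood; the update adds successes to α and failures to β.
After batch 1: Beta(11.37+27, 7.84+4) = Beta(38.37, 11.84).
After batch 2: Beta(38.37+17, 11.84+13) = Beta(55.37, 24.84).
Mode of Beta(a,b) for a,b>1 is (a−1)/(a+b−2) = 54.37/78.21 = 0.6952.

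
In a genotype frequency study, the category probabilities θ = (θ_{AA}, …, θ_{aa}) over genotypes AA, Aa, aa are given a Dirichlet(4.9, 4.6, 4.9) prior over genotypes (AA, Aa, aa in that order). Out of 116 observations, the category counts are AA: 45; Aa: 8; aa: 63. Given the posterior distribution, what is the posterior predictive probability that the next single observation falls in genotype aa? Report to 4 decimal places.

The Dirichlet prior is conjugate to the Multinomial likelihood: each posterior αⱼ = prior αⱼ + observed count nⱼ.
Posterior concentration: (49.9, 12.6, 67.9), total = 130.4.
P(next = aa | data) = α_{aa}/Σα = 0.5207.

0.5207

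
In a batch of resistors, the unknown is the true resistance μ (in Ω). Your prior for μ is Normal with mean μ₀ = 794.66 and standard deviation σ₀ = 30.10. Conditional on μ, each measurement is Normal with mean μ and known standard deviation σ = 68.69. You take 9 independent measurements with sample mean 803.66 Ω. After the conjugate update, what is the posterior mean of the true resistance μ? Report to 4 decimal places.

For Normal data with known variance σ², a Normal(μ₀, σ₀²) prior on μ is conjugate. Posterior precision = 1/σ₀² + n/σ²; posterior mean is the precision-weighted average of μ₀ and x̄.
n·x̄ = 9·803.66 = 7232.94.
σ₀² = 30.10² = 906.01, σ² = 68.69² = 4718.3161; σ² + n·σ₀² = 4718.3161 + 9·906.01 = 12872.4061.
Posterior mean = (μ₀/σ₀² + n·x̄/σ²)/(1/σ₀² + n/σ²) = (σ²·μ₀ + σ₀²·n·x̄)/(σ² + n·σ₀²) = (4718.3161·794.66 + 906.01·7232.94)/12872.4061 = 10302573.041426/12872.4061 = 800.3611.

800.3611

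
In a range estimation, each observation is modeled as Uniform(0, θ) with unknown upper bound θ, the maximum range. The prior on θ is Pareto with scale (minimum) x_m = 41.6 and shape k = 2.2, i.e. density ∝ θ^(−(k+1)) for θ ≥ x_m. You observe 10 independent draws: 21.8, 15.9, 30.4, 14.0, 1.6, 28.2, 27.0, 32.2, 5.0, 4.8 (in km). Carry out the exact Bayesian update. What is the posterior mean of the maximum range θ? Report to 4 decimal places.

A Pareto(scale x_m, shape k) prior on the upper bound θ of Uniform(0, θ) is conjugate: posterior is Pareto(max(x_m, max xᵢ), k + n).
Sample maximum = 32.2; prior scale x_m = 41.6 → posterior scale = max = 41.6.
Posterior shape = 2.2 + 10 = 12.2.
E[θ|data] = k·x_m/(k−1) = 12.2·41.6/11.2 = 45.3143.

45.3143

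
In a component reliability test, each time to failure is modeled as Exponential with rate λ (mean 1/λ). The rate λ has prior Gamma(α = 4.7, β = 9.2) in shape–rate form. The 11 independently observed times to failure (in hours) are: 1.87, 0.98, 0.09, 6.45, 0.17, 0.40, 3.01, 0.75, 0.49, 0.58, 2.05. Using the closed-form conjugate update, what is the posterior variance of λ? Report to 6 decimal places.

0.023154

With a Gamma(shape α, rate β) prior on the exponential rate λ, the posterior after n observations with total T = Σxᵢ is Gamma(α+n, β+T).
Sum of observations T = 16.84 hours; n = 11.
Posterior: Gamma(4.7+11, 9.2+16.84) = Gamma(15.7, 26.04).
Var = α/β² = 0.023154.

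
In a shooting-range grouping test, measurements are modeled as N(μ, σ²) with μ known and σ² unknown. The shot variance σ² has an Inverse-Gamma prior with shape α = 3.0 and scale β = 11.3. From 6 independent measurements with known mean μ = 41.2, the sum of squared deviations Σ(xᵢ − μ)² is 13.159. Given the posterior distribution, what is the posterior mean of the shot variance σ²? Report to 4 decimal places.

3.5759

With known mean μ and an Inverse-Gamma(α, β) prior on σ², the Normal likelihood is conjugate: posterior is Inv-Gamma(α + n/2, β + Σ(xᵢ−μ)²/2).
Posterior: Inv-Gamma(3.0 + 6/2, 11.3 + 13.159/2) = Inv-Gamma(6.00, 17.8795).
E[σ²|data] = β/(α−1) = 17.8795/5.00 = 3.5759.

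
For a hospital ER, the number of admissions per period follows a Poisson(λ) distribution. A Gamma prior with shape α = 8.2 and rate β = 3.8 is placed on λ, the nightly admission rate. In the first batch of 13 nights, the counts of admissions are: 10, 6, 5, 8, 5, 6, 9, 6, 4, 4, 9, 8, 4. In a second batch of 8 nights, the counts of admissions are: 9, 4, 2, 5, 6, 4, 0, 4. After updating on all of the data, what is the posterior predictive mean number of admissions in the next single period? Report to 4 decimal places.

5.0887

With a Gamma(shape α, rate β) prior, the Poisson likelihood is conjugate: the posterior is Gamma(α + ΣXᵢ, β + n).
Batch 1: sum of counts S = 84 over n = 13 nights.
After batch 1: Gamma(α+S, β+n) = Gamma(8.2+84, 3.8+13) = Gamma(92.2, 16.8).
Batch 2: sum of counts S = 34 over n = 8 nights.
After batch 2: Gamma(α+S, β+n) = Gamma(92.2+34, 16.8+8) = Gamma(126.2, 24.8).
The predictive distribution for one future period is NegBinom with mean α/β = 5.0887.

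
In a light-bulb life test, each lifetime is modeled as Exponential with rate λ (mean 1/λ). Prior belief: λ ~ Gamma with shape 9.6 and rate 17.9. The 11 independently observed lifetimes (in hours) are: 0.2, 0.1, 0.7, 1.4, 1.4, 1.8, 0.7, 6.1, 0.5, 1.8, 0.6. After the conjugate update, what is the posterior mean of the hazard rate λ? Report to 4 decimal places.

With a Gamma(shape α, rate β) prior on the exponential rate λ, the posterior after n observations with total T = Σxᵢ is Gamma(α+n, β+T).
Sum of observations T = 15.3 hours; n = 11.
Posterior: Gamma(9.6+11, 17.9+15.3) = Gamma(20.6, 33.2).
Posterior mean of λ = α/β = 20.6/33.2 = 0.6205.

0.6205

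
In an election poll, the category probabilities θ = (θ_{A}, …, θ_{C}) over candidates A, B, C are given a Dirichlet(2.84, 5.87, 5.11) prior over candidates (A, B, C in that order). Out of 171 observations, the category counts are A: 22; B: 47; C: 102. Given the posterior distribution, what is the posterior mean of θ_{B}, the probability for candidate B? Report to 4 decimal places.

The Dirichlet prior is conjugate to the Multinomial likelihood: each posterior αⱼ = prior αⱼ + observed count nⱼ.
Posterior concentration: (24.84, 52.87, 107.11), total = 184.82.
E[θ_{B}|data] = α_{B}/Σα = 52.87/184.82 = 0.2861.

0.2861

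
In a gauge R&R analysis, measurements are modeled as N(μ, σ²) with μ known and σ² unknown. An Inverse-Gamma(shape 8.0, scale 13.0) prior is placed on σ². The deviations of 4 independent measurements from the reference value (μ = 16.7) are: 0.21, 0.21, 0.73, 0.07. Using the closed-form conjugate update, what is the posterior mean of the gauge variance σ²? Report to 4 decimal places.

1.4792

With known mean μ and an Inverse-Gamma(α, β) prior on σ², the Normal likelihood is conjugate: posterior is Inv-Gamma(α + n/2, β + Σ(xᵢ−μ)²/2).
Σ(xᵢ−μ)² = (0.21)² + (0.21)² + (0.73)² + (0.07)² = 0.6260.
Posterior: Inv-Gamma(8.0 + 4/2, 13.0 + 0.6260/2) = Inv-Gamma(10.00, 13.31300).
E[σ²|data] = β/(α−1) = 13.31300/9.00 = 1.4792.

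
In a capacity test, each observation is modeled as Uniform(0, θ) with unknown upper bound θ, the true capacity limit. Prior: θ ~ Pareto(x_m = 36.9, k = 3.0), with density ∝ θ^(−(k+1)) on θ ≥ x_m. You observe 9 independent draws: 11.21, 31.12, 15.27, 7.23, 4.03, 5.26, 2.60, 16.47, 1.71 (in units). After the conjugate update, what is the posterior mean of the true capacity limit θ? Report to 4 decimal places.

40.2545

A Pareto(scale x_m, shape k) prior on the upper bound θ of Uniform(0, θ) is conjugate: posterior is Pareto(max(x_m, max xᵢ), k + n).
Sample maximum = 31.12; prior scale x_m = 36.9 → posterior scale = max = 36.90.
Posterior shape = 3.0 + 9 = 12.0.
E[θ|data] = k·x_m/(k−1) = 12.0·36.90/11.0 = 40.2545.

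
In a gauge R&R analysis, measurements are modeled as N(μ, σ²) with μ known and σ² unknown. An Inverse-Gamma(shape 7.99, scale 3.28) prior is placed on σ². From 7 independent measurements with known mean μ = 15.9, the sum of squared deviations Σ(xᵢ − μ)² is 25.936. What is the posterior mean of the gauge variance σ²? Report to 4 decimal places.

With known mean μ and an Inverse-Gamma(α, β) prior on σ², the Normal likelihood is conjugate: posterior is Inv-Gamma(α + n/2, β + Σ(xᵢ−μ)²/2).
Posterior: Inv-Gamma(7.99 + 7/2, 3.28 + 25.936/2) = Inv-Gamma(11.49, 16.2480).
E[σ²|data] = β/(α−1) = 16.2480/10.49 = 1.5489.

1.5489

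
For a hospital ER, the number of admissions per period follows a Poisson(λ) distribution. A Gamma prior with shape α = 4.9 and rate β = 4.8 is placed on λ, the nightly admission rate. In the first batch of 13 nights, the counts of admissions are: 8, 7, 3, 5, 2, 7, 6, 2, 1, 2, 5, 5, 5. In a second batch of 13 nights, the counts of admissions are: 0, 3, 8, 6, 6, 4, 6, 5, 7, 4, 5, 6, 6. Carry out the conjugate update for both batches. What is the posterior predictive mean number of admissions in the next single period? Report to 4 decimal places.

With a Gamma(shape α, rate β) prior, the Poisson likelihood is conjugate: the posterior is Gamma(α + ΣXᵢ, β + n).
Batch 1: sum of counts S = 58 over n = 13 nights.
After batch 1: Gamma(α+S, β+n) = Gamma(4.9+58, 4.8+13) = Gamma(62.9, 17.8).
Batch 2: sum of counts S = 66 over n = 13 nights.
After batch 2: Gamma(α+S, β+n) = Gamma(62.9+66, 17.8+13) = Gamma(128.9, 30.8).
The predictive distribution for one future period is NegBinom with mean α/β = 4.1851.

4.1851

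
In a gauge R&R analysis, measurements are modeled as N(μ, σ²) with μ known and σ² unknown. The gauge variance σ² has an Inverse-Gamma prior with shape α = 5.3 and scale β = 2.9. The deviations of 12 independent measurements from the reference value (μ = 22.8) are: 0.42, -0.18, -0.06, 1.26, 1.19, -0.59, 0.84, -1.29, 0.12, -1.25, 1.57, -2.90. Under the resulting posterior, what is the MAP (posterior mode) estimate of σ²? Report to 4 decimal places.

With known mean μ and an Inverse-Gamma(α, β) prior on σ², the Normal likelihood is conjugate: posterior is Inv-Gamma(α + n/2, β + Σ(xᵢ−μ)²/2).
Σ(xᵢ−μ)² = (0.42)² + (-0.18)² + (-0.06)² + (1.26)² + (1.19)² + (-0.59)² + (0.84)² + (-1.29)² + (0.12)² + (-1.25)² + (1.57)² + (-2.90)² = 18.3857.
Posterior: Inv-Gamma(5.3 + 12/2, 2.9 + 18.3857/2) = Inv-Gamma(11.30, 12.09285).
Mode = β/(α+1) = 12.09285/12.30 = 0.9832.

0.9832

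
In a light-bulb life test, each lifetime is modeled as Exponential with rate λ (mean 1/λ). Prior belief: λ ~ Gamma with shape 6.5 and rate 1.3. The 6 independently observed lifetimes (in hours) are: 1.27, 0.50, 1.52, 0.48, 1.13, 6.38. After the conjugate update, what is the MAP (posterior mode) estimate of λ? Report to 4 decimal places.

0.9141

With a Gamma(shape α, rate β) prior on the exponential rate λ, the posterior after n observations with total T = Σxᵢ is Gamma(α+n, β+T).
Sum of observations T = 11.28 hours; n = 6.
Posterior: Gamma(6.5+6, 1.3+11.28) = Gamma(12.5, 12.58).
Mode = (α−1)/β = 0.9141.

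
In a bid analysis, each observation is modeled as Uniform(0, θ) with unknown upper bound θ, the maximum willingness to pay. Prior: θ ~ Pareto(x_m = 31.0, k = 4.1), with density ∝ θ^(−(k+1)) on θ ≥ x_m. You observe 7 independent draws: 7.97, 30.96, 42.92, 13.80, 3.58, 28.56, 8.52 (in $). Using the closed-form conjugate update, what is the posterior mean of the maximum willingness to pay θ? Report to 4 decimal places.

47.1695

A Pareto(scale x_m, shape k) prior on the upper bound θ of Uniform(0, θ) is conjugate: posterior is Pareto(max(x_m, max xᵢ), k + n).
Sample maximum = 42.92; prior scale x_m = 31.0 → posterior scale = max = 42.92.
Posterior shape = 4.1 + 7 = 11.1.
E[θ|data] = k·x_m/(k−1) = 11.1·42.92/10.1 = 47.1695.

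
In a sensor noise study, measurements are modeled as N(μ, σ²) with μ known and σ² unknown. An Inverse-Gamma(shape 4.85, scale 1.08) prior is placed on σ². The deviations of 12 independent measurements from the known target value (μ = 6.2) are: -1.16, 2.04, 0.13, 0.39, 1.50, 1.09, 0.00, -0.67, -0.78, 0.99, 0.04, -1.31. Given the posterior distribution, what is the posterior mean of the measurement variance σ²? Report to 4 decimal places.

With known mean μ and an Inverse-Gamma(α, β) prior on σ², the Normal likelihood is conjugate: posterior is Inv-Gamma(α + n/2, β + Σ(xᵢ−μ)²/2).
Σ(xᵢ−μ)² = (-1.16)² + (2.04)² + (0.13)² + (0.39)² + (1.50)² + (1.09)² + (0.00)² + (-0.67)² + (-0.78)² + (0.99)² + (0.04)² + (-1.31)² = 12.8694.
Posterior: Inv-Gamma(4.85 + 12/2, 1.08 + 12.8694/2) = Inv-Gamma(10.85, 7.51470).
E[σ²|data] = β/(α−1) = 7.51470/9.85 = 0.7629.

0.7629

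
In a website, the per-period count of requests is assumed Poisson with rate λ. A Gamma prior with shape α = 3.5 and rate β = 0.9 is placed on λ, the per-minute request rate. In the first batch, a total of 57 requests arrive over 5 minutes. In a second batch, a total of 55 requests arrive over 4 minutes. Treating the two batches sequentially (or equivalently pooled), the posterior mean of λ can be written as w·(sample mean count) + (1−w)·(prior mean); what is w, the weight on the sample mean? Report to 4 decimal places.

0.9091

With a Gamma(shape α, rate β) prior, the Poisson likelihood is conjugate: the posterior is Gamma(α + ΣXᵢ, β + n).
Total number of minutes: n = 5 + 4 = 9.
Posterior mean = (α₀+S)/(β₀+n) = [n/(β₀+n)]·(S/n) + [β₀/(β₀+n)]·(α₀/β₀), so only n and β₀ enter the weight.
Weight on data w = n/(β₀+n) = 9/(0.9+9) = 9/9.9 = 0.9091.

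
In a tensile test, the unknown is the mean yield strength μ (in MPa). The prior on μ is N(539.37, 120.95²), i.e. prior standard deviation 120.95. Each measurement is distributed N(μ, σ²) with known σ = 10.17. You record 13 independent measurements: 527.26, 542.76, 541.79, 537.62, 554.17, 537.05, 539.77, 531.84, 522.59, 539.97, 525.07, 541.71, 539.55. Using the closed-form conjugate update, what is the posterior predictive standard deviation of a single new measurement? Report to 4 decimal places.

10.5537

For Normal data with known variance σ², a Normal(μ₀, σ₀²) prior on μ is conjugate. Posterior precision = 1/σ₀² + n/σ²; posterior mean is the precision-weighted average of μ₀ and x̄.
σ₀² = 120.95² = 14628.9025, σ² = 10.17² = 103.4289; σ² + n·σ₀² = 103.4289 + 13·14628.9025 = 190279.1614.
Posterior precision = 1/σ₀² + n/σ² = 1/14628.9025 + 13/103.4289 = (σ² + n·σ₀²)/(σ₀²σ²) = 190279.1614/(14628.9025·103.4289); posterior variance σₙ² = σ₀²σ²/(σ² + n·σ₀²) = 14628.9025·103.4289/190279.1614 = 7.951745.
Predictive variance for one new observation = σₙ² + σ² = 14628.9025·103.4289/190279.1614 + 103.4289 = σ²·(σ₀² + 190279.1614)/190279.1614 = 103.4289·204908.0639/190279.1614 = 111.380645; SD = √(103.4289·204908.0639/190279.1614) = 10.5537.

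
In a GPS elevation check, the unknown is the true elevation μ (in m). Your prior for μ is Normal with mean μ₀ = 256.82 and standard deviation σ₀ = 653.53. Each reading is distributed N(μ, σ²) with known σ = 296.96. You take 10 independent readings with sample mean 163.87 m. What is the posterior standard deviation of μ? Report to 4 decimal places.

For Normal data with known variance σ², a Normal(μ₀, σ₀²) prior on μ is conjugate. Posterior precision = 1/σ₀² + n/σ²; posterior mean is the precision-weighted average of μ₀ and x̄.
σ₀² = 653.53² = 427101.4609, σ² = 296.96² = 88185.2416; σ² + n·σ₀² = 88185.2416 + 10·427101.4609 = 4359199.8506.
Posterior precision = 1/σ₀² + n/σ² = 1/427101.4609 + 10/88185.2416 = (σ² + n·σ₀²)/(σ₀²σ²) = 4359199.8506/(427101.4609·88185.2416); posterior variance σₙ² = σ₀²σ²/(σ² + n·σ₀²) = 427101.4609·88185.2416/4359199.8506 = 8640.128190.
Posterior SD = √σₙ² = √(427101.4609·88185.2416/4359199.8506) = 92.9523.

92.9523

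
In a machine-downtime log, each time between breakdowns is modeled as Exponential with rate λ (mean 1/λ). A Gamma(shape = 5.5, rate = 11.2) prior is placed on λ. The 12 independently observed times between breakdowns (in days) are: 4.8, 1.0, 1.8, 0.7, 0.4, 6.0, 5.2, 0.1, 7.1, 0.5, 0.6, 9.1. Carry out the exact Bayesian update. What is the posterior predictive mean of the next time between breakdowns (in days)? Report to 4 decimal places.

2.9394

With a Gamma(shape α, rate β) prior on the exponential rate λ, the posterior after n observations with total T = Σxᵢ is Gamma(α+n, β+T).
Sum of observations T = 37.3 days; n = 12.
Posterior: Gamma(5.5+12, 11.2+37.3) = Gamma(17.5, 48.5).
The predictive distribution for the next observation is Lomax; its mean is β/(α−1) = 48.5/16.5 = 2.9394.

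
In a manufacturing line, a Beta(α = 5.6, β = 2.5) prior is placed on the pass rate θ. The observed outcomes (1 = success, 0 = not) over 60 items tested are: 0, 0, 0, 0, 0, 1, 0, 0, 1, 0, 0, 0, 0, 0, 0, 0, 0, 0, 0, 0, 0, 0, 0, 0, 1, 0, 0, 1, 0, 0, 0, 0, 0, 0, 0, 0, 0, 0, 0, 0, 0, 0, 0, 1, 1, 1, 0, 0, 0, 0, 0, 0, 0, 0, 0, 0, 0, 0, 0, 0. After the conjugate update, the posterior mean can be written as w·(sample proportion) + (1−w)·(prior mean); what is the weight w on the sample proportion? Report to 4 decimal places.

The Beta prior is conjugate to a Binomial/Bernoulli likelihood; the update adds successes to α and failures to β.
Posterior mean = (α₀+k)/(α₀+β₀+n) = [n/(α₀+β₀+n)]·(k/n) + [(α₀+β₀)/(α₀+β₀+n)]·α₀/(α₀+β₀), so only n and the prior enter the weight.
The weight on the data is w = n/(α₀+β₀+n) = 60/(5.6+2.5+60) = 60/68.1 = 0.8811.

0.8811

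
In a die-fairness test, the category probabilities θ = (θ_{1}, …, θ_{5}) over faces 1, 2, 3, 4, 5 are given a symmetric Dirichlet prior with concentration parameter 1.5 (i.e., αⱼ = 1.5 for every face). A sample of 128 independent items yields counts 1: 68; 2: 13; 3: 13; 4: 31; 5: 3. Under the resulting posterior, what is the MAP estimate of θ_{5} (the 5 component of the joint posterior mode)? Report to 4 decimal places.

The Dirichlet prior is conjugate to the Multinomial likelihood: each posterior αⱼ = prior αⱼ + observed count nⱼ.
Posterior concentration: (69.5, 14.5, 14.5, 32.5, 4.5), total = 135.5.
Joint mode component: (α_{5}−1)/(Σα−K) = 3.5/130.5 = 0.0268.

0.0268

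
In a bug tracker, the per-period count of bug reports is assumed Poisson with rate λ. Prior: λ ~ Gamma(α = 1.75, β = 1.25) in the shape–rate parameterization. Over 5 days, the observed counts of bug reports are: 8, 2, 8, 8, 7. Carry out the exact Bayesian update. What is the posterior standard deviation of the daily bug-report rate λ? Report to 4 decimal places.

With a Gamma(shape α, rate β) prior, the Poisson likelihood is conjugate: the posterior is Gamma(α + ΣXᵢ, β + n).
Sum of counts S = 33 over n = 5 days.
Posterior: Gamma(α+S, β+n) = Gamma(1.75+33, 1.25+5) = Gamma(34.75, 6.25).
SD = √α/β = √34.75/6.25 = 0.9432.

0.9432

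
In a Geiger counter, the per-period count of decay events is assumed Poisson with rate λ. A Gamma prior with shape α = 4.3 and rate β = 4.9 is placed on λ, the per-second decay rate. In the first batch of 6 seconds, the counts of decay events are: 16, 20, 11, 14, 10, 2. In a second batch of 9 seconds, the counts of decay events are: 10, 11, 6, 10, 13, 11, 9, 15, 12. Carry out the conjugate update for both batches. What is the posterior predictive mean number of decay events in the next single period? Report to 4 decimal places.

8.7588

With a Gamma(shape α, rate β) prior, the Poisson likelihood is conjugate: the posterior is Gamma(α + ΣXᵢ, β + n).
Batch 1: sum of counts S = 73 over n = 6 seconds.
After batch 1: Gamma(α+S, β+n) = Gamma(4.3+73, 4.9+6) = Gamma(77.3, 10.9).
Batch 2: sum of counts S = 97 over n = 9 seconds.
After batch 2: Gamma(α+S, β+n) = Gamma(77.3+97, 10.9+9) = Gamma(174.3, 19.9).
The predictive distribution for one future period is NegBinom with mean α/β = 8.7588.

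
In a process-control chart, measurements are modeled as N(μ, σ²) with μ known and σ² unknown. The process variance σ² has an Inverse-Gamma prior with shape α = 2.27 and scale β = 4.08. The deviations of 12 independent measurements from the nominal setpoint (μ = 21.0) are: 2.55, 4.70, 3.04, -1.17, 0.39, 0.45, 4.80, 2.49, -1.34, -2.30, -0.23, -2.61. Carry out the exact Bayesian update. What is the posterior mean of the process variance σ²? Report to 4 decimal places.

With known mean μ and an Inverse-Gamma(α, β) prior on σ², the Normal likelihood is conjugate: posterior is Inv-Gamma(α + n/2, β + Σ(xᵢ−μ)²/2).
Σ(xᵢ−μ)² = (2.55)² + (4.70)² + (3.04)² + (-1.17)² + (0.39)² + (0.45)² + (4.80)² + (2.49)² + (-1.34)² + (-2.30)² + (-0.23)² + (-2.61)² = 82.7483.
Posterior: Inv-Gamma(2.27 + 12/2, 4.08 + 82.7483/2) = Inv-Gamma(8.27, 45.45415).
E[σ²|data] = β/(α−1) = 45.45415/7.27 = 6.2523.

6.2523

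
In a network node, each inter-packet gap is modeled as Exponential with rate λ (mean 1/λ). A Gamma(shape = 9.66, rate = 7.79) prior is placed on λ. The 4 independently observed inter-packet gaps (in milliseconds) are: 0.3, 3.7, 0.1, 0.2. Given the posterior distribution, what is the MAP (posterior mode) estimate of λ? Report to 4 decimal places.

1.0471

With a Gamma(shape α, rate β) prior on the exponential rate λ, the posterior after n observations with total T = Σxᵢ is Gamma(α+n, β+T).
Sum of observations T = 4.3 milliseconds; n = 4.
Posterior: Gamma(9.66+4, 7.79+4.3) = Gamma(13.66, 12.09).
Mode = (α−1)/β = 1.0471.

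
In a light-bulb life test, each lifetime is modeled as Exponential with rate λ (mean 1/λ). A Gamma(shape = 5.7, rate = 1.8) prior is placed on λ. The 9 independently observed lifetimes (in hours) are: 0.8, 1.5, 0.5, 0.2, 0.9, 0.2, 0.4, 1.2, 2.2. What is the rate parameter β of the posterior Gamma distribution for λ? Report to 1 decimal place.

9.7

With a Gamma(shape α, rate β) prior on the exponential rate λ, the posterior after n observations with total T = Σxᵢ is Gamma(α+n, β+T).
Sum of observations T = 7.9 hours; n = 9.
Posterior: Gamma(5.7+9, 1.8+7.9) = Gamma(14.7, 9.7).
Posterior β = 9.7.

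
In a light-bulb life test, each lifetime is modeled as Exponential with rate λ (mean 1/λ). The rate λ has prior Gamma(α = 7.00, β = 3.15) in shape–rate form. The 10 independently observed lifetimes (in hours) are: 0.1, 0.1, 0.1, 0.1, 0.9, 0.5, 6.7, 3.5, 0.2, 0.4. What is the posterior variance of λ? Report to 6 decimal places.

With a Gamma(shape α, rate β) prior on the exponential rate λ, the posterior after n observations with total T = Σxᵢ is Gamma(α+n, β+T).
Sum of observations T = 12.6 hours; n = 10.
Posterior: Gamma(7.00+10, 3.15+12.6) = Gamma(17.00, 15.75).
Var = α/β² = 0.068531.

0.068531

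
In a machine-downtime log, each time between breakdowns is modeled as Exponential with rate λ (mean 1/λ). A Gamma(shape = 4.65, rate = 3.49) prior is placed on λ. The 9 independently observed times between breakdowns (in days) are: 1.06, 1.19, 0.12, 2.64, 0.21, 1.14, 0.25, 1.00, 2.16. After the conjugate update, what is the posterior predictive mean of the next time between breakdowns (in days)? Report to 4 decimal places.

1.0482

With a Gamma(shape α, rate β) prior on the exponential rate λ, the posterior after n observations with total T = Σxᵢ is Gamma(α+n, β+T).
Sum of observations T = 9.77 days; n = 9.
Posterior: Gamma(4.65+9, 3.49+9.77) = Gamma(13.65, 13.26).
The predictive distribution for the next observation is Lomax; its mean is β/(α−1) = 13.26/12.65 = 1.0482.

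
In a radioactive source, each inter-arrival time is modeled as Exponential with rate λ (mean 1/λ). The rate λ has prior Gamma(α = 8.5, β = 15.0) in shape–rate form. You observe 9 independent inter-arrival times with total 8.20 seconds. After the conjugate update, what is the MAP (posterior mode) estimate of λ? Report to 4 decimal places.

With a Gamma(shape α, rate β) prior on the exponential rate λ, the posterior after n observations with total T = Σxᵢ is Gamma(α+n, β+T).
Posterior: Gamma(8.5+9, 15.0+8.20) = Gamma(17.5, 23.20).
Mode = (α−1)/β = 0.7112.

0.7112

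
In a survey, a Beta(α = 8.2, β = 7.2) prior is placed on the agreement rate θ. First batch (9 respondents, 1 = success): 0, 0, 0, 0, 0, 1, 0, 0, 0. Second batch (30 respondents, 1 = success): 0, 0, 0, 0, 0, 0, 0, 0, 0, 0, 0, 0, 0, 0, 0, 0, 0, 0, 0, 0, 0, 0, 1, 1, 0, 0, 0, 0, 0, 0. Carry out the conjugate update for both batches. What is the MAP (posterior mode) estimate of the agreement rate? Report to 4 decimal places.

The Beta prior is conjugate to a Binomial/Bernoulli likelihood; the update adds successes to α and failures to β.
After batch 1: Beta(8.2+1, 7.2+8) = Beta(9.2, 15.2).
After batch 2: Beta(9.2+2, 15.2+28) = Beta(11.2, 43.2).
Mode of Beta(a,b) for a,b>1 is (a−1)/(a+b−2) = 10.2/52.4 = 0.1947.

0.1947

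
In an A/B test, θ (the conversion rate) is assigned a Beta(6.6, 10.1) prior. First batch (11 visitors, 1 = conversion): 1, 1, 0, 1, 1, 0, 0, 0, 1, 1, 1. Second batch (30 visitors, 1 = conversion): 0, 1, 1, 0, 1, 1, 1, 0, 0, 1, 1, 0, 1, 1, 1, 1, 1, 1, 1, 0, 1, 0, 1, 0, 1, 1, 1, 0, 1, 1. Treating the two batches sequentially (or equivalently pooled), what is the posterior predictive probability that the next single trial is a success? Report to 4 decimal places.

The Beta prior is conjugate to a Binomial/Bernoulli likelihood; the update adds successes to α and failures to β.
After batch 1: Beta(6.6+7, 10.1+4) = Beta(13.6, 14.1).
After batch 2: Beta(13.6+21, 14.1+9) = Beta(34.6, 23.1).
For a single future Bernoulli trial, P(success | data) = α/(α+β) = 0.5997.

0.5997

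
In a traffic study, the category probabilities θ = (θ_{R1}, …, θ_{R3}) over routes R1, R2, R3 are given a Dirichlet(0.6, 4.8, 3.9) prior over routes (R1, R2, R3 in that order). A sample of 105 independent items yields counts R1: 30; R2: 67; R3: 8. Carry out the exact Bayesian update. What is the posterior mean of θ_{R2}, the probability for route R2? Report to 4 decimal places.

The Dirichlet prior is conjugate to the Multinomial likelihood: each posterior αⱼ = prior αⱼ + observed count nⱼ.
Posterior concentration: (30.6, 71.8, 11.9), total = 114.3.
E[θ_{R2}|data] = α_{R2}/Σα = 71.8/114.3 = 0.6282.

0.6282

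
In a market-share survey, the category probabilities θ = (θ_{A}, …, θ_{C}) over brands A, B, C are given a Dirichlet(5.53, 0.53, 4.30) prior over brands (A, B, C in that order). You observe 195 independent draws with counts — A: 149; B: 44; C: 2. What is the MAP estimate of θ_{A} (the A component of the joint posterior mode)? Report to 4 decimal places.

The Dirichlet prior is conjugate to the Multinomial likelihood: each posterior αⱼ = prior αⱼ + observed count nⱼ.
Posterior concentration: (154.53, 44.53, 6.30), total = 205.36.
Joint mode component: (α_{A}−1)/(Σα−K) = 153.53/202.36 = 0.7587.

0.7587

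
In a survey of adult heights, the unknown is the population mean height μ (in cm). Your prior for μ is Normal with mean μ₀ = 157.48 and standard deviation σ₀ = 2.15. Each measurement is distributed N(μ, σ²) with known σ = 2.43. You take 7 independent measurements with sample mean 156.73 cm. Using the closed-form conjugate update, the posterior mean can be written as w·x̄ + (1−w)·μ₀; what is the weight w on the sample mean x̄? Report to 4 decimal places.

For Normal data with known variance σ², a Normal(μ₀, σ₀²) prior on μ is conjugate. Posterior precision = 1/σ₀² + n/σ²; posterior mean is the precision-weighted average of μ₀ and x̄.
σ₀² = 2.15² = 4.6225, σ² = 2.43² = 5.9049. Prior precision 1/σ₀² = 1/4.6225; data precision n/σ² = 7/5.9049.
w = (n/σ²)/(1/σ₀² + n/σ²) = n·σ₀²/(σ² + n·σ₀²) = 7·4.6225/(5.9049 + 7·4.6225) = 32.3575/38.2624 = 0.8457.

0.8457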